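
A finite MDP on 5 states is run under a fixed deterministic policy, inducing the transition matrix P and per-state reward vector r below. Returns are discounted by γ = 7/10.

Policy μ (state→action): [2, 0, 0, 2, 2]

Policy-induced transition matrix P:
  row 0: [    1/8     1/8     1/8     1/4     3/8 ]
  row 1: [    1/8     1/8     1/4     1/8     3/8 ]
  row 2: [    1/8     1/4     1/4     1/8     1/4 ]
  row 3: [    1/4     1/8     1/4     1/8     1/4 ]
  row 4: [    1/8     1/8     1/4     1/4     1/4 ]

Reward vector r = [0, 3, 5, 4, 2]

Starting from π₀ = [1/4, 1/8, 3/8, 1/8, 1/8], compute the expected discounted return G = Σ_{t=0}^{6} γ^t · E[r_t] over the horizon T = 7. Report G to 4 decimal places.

t=0: π = [0.2500, 0.1250, 0.3750, 0.1250, 0.1250], E[r] = 3.0000, γ^t·E[r] = 3.000000, running G = 3.000000
t=1: π = [0.1406, 0.1719, 0.2188, 0.1719, 0.2969], E[r] = 2.8906, γ^t·E[r] = 2.023438, running G = 5.023438
t=2: π = [0.1465, 0.1523, 0.2324, 0.1797, 0.2891], E[r] = 2.9160, γ^t·E[r] = 1.428848, running G = 6.452285
t=3: π = [0.1475, 0.1541, 0.2317, 0.1794, 0.2874], E[r] = 2.9131, γ^t·E[r] = 0.999188, running G = 7.451474
t=4: π = [0.1474, 0.1540, 0.2316, 0.1794, 0.2877], E[r] = 2.9125, γ^t·E[r] = 0.699293, running G = 8.150766
t=5: π = [0.1474, 0.1539, 0.2316, 0.1794, 0.2877], E[r] = 2.9126, γ^t·E[r] = 0.489521, running G = 8.640287
t=6: π = [0.1474, 0.1539, 0.2316, 0.1794, 0.2877], E[r] = 2.9126, γ^t·E[r] = 0.342663, running G = 8.982951

G = 8.9830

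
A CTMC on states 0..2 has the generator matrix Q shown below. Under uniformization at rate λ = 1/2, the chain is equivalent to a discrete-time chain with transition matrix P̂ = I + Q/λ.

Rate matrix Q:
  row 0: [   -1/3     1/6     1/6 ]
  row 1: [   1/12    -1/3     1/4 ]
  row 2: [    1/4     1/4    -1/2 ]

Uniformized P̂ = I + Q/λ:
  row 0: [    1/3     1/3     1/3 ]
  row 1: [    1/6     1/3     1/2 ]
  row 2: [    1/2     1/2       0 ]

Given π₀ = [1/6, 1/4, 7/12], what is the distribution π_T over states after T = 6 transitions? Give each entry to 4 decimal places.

π = [0.3184, 0.3825, 0.2991]

t=0: π = [0.1667, 0.2500, 0.5833]
t=1: π = [0.3889, 0.4306, 0.1806]
t=2: π = [0.2917, 0.3634, 0.3449]
t=3: π = [0.3302, 0.3908, 0.2789]
t=4: π = [0.3147, 0.3798, 0.3055]
t=5: π = [0.3209, 0.3842, 0.2948]
t=6: π = [0.3184, 0.3825, 0.2991]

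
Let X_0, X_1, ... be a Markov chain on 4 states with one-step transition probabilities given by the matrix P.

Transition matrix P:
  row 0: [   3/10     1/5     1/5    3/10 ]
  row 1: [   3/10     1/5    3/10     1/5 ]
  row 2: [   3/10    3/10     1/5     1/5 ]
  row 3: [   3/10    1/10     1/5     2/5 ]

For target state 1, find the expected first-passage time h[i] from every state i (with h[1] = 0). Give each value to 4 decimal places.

h = [5.2941, 0.0000, 4.7059, 5.8824]

First-step conditioning: h[1] = 0; for i ≠ 1, h[i] = 1 + Σ_k P[i][k]·h[k].
  h[0] = 1 + 3/10·h[0] + 1/5·h[2] + 3/10·h[3]
  h[2] = 1 + 3/10·h[0] + 1/5·h[2] + 1/5·h[3]
  h[3] = 1 + 3/10·h[0] + 1/5·h[2] + 2/5·h[3]
Solving the 3×3 linear system over states ≠ 1 gives exactly h = [90/17, 0, 80/17, 100/17] (h[1] = 0 is the target).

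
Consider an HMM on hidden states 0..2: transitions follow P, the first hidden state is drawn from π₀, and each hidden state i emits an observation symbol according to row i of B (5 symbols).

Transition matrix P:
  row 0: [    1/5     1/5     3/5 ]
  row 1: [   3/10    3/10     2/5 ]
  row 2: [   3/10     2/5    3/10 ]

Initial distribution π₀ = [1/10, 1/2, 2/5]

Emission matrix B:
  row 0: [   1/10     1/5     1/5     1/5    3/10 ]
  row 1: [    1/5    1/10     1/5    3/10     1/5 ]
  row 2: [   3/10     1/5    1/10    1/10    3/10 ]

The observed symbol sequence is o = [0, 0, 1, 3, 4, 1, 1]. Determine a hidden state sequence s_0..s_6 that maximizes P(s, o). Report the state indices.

path = [2, 1, 2, 1, 2, 0, 2]

t=0: δ = [1.000e-02, 1.000e-01, 1.200e-01]  (obs o_0=0)
t=1: δ = [3.600e-03, 9.600e-03, 1.200e-02]  ψ = [2, 2, 1]  (obs o_1=0)
t=2: δ = [7.200e-04, 4.800e-04, 7.680e-04]  ψ = [2, 2, 1]  (obs o_2=1)
t=3: δ = [4.608e-05, 9.216e-05, 4.320e-05]  ψ = [2, 2, 0]  (obs o_3=3)
t=4: δ = [8.294e-06, 5.530e-06, 1.106e-05]  ψ = [1, 1, 1]  (obs o_4=4)
t=5: δ = [6.636e-07, 4.424e-07, 9.953e-07]  ψ = [2, 2, 0]  (obs o_5=1)
t=6: δ = [5.972e-08, 3.981e-08, 7.963e-08]  ψ = [2, 2, 0]  (obs o_6=1)
backtrack: best end state = 2; path = [2, 1, 2, 1, 2, 0, 2]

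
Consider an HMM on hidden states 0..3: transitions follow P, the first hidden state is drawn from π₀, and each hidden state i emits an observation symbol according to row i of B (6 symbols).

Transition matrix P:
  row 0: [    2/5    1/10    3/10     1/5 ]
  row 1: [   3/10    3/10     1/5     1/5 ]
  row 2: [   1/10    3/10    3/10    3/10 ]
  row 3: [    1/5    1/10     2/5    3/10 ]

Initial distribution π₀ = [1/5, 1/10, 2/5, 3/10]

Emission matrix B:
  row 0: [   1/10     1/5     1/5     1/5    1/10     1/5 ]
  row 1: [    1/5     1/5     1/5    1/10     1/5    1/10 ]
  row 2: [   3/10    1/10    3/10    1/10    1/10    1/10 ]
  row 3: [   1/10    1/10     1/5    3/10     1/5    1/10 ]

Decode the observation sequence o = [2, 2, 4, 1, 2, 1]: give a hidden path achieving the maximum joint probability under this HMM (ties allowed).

t=0: δ = [4.000e-02, 2.000e-02, 1.200e-01, 6.000e-02]  (obs o_0=2)
t=1: δ = [3.200e-03, 7.200e-03, 1.080e-02, 7.200e-03]  ψ = [0, 2, 2, 2]  (obs o_1=2)
t=2: δ = [2.160e-04, 6.480e-04, 3.240e-04, 6.480e-04]  ψ = [1, 2, 2, 2]  (obs o_2=4)
t=3: δ = [3.888e-05, 3.888e-05, 2.592e-05, 1.944e-05]  ψ = [1, 1, 3, 3]  (obs o_3=1)
t=4: δ = [3.110e-06, 2.333e-06, 3.499e-06, 1.555e-06]  ψ = [0, 1, 0, 0]  (obs o_4=2)
t=5: δ = [2.488e-07, 2.100e-07, 1.050e-07, 1.050e-07]  ψ = [0, 2, 2, 2]  (obs o_5=1)
backtrack: best end state = 0; path = [2, 2, 1, 0, 0, 0]

path = [2, 2, 1, 0, 0, 0]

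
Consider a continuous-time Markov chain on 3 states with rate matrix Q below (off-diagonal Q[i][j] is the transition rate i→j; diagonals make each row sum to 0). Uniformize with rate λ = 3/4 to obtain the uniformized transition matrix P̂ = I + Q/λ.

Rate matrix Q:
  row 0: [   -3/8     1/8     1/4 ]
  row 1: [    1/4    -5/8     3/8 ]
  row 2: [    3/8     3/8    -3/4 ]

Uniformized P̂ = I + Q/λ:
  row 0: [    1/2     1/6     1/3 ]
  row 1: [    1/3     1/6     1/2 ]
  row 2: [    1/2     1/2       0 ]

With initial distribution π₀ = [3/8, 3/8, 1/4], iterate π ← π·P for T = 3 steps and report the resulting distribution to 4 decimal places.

t=0: π = [0.3750, 0.3750, 0.2500]
t=1: π = [0.4375, 0.2500, 0.3125]
t=2: π = [0.4583, 0.2708, 0.2708]
t=3: π = [0.4549, 0.2569, 0.2882]

π = [0.4549, 0.2569, 0.2882]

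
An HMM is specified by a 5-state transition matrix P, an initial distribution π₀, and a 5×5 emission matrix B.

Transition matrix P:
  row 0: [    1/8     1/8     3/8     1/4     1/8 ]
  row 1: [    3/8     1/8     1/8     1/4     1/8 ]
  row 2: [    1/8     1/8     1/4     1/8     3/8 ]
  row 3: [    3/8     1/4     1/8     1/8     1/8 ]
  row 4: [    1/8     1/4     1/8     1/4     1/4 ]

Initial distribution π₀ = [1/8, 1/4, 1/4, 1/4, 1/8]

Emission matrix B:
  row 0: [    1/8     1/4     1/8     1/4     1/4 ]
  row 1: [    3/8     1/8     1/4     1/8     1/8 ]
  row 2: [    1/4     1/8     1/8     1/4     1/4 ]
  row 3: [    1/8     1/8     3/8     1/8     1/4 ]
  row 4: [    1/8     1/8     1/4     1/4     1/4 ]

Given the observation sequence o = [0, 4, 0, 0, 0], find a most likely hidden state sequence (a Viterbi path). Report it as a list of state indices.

t=0: δ = [1.562e-02, 9.375e-02, 6.250e-02, 3.125e-02, 1.562e-02]  (obs o_0=0)
t=1: δ = [8.789e-03, 1.465e-03, 3.906e-03, 5.859e-03, 5.859e-03]  ψ = [1, 1, 2, 1, 2]  (obs o_1=4)
t=2: δ = [2.747e-04, 5.493e-04, 8.240e-04, 2.747e-04, 1.831e-04]  ψ = [3, 3, 0, 0, 2]  (obs o_2=0)
t=3: δ = [2.575e-05, 3.862e-05, 5.150e-05, 1.717e-05, 3.862e-05]  ψ = [1, 2, 2, 1, 2]  (obs o_3=0)
t=4: δ = [1.810e-06, 3.621e-06, 3.219e-06, 1.207e-06, 2.414e-06]  ψ = [1, 4, 2, 1, 2]  (obs o_4=0)
backtrack: best end state = 1; path = [1, 0, 2, 4, 1]

path = [1, 0, 2, 4, 1]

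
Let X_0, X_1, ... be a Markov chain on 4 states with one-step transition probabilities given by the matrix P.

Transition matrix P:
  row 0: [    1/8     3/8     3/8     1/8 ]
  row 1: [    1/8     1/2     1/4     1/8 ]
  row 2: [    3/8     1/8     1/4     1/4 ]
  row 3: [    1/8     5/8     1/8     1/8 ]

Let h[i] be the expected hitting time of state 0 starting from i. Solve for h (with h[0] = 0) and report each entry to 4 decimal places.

First-step conditioning: h[0] = 0; for i ≠ 0, h[i] = 1 + Σ_k P[i][k]·h[k].
  h[1] = 1 + 1/2·h[1] + 1/4·h[2] + 1/8·h[3]
  h[2] = 1 + 1/8·h[1] + 1/4·h[2] + 1/4·h[3]
  h[3] = 1 + 5/8·h[1] + 1/8·h[2] + 1/8·h[3]
Solving the 3×3 linear system over states ≠ 0 gives exactly h = [0, 104/19, 392/95, 536/95] (h[0] = 0 is the target).

h = [0.0000, 5.4737, 4.1263, 5.6421]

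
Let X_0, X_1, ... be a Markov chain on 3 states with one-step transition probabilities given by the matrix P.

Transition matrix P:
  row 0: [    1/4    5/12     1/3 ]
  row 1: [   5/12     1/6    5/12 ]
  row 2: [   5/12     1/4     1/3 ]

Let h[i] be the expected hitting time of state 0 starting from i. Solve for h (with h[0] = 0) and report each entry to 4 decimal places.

First-step conditioning: h[0] = 0; for i ≠ 0, h[i] = 1 + Σ_k P[i][k]·h[k].
  h[1] = 1 + 1/6·h[1] + 5/12·h[2]
  h[2] = 1 + 1/4·h[1] + 1/3·h[2]
Solving the 2×2 linear system over states ≠ 0 gives exactly h = [0, 12/5, 12/5] (h[0] = 0 is the target).

h = [0.0000, 2.4000, 2.4000]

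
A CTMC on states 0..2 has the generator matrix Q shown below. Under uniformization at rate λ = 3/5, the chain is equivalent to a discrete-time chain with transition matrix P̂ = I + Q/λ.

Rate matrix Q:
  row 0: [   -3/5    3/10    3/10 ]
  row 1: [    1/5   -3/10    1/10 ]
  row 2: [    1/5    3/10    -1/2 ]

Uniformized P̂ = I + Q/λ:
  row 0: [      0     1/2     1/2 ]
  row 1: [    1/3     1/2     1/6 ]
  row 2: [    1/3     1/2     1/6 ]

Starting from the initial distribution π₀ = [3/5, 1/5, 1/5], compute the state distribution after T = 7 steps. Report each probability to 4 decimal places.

π = [0.2498, 0.5000, 0.2502]

t=0: π = [0.6000, 0.2000, 0.2000]
t=1: π = [0.1333, 0.5000, 0.3667]
t=2: π = [0.2889, 0.5000, 0.2111]
t=3: π = [0.2370, 0.5000, 0.2630]
t=4: π = [0.2543, 0.5000, 0.2457]
t=5: π = [0.2486, 0.5000, 0.2514]
t=6: π = [0.2505, 0.5000, 0.2495]
t=7: π = [0.2498, 0.5000, 0.2502]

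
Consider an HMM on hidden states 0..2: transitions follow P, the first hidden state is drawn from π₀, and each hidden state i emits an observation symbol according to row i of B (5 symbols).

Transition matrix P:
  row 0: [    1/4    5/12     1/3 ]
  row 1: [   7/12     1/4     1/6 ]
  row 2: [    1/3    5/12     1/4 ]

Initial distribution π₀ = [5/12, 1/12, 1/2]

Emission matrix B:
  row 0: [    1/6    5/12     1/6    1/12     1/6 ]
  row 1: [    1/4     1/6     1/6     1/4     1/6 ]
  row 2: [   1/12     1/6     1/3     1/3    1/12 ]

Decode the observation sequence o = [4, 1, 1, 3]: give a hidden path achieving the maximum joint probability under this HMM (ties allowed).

path = [0, 1, 0, 2]

t=0: δ = [6.944e-02, 1.389e-02, 4.167e-02]  (obs o_0=4)
t=1: δ = [7.234e-03, 4.823e-03, 3.858e-03]  ψ = [0, 0, 0]  (obs o_1=1)
t=2: δ = [1.172e-03, 5.023e-04, 4.019e-04]  ψ = [1, 0, 0]  (obs o_2=1)
t=3: δ = [2.442e-05, 1.221e-04, 1.302e-04]  ψ = [0, 0, 0]  (obs o_3=3)
backtrack: best end state = 2; path = [0, 1, 0, 2]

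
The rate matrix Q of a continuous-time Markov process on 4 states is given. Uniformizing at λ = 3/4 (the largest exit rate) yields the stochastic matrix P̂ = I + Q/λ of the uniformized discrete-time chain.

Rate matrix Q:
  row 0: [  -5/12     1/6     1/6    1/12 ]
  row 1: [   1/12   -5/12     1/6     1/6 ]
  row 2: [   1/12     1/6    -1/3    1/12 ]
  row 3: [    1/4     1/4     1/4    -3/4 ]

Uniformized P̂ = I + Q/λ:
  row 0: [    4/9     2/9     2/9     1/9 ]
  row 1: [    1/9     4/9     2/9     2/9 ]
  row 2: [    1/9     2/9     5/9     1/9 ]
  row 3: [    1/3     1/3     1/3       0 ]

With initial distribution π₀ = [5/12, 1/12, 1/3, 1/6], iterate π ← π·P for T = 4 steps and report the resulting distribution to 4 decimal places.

π = [0.2119, 0.3035, 0.3544, 0.1302]

t=0: π = [0.4167, 0.0833, 0.3333, 0.1667]
t=1: π = [0.2870, 0.2593, 0.3519, 0.1019]
t=2: π = [0.2294, 0.2912, 0.3508, 0.1286]
t=3: π = [0.2162, 0.3012, 0.3535, 0.1292]
t=4: π = [0.2119, 0.3035, 0.3544, 0.1302]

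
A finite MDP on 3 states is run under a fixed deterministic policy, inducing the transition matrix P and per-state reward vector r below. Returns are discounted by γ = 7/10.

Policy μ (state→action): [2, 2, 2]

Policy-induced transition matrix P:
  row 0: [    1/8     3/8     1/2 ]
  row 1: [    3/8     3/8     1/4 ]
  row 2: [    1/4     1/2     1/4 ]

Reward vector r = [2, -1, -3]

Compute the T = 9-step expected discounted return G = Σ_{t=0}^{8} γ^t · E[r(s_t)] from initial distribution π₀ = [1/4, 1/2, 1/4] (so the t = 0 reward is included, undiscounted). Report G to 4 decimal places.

G = -2.5462

t=0: π = [0.2500, 0.5000, 0.2500], E[r] = -0.7500, γ^t·E[r] = -0.750000, running G = -0.750000
t=1: π = [0.2813, 0.4063, 0.3125], E[r] = -0.7813, γ^t·E[r] = -0.546875, running G = -1.296875
t=2: π = [0.2656, 0.4141, 0.3203], E[r] = -0.8438, γ^t·E[r] = -0.413438, running G = -1.710313
t=3: π = [0.2686, 0.4150, 0.3164], E[r] = -0.8271, γ^t·E[r] = -0.283712, running G = -1.994024
t=4: π = [0.2683, 0.4146, 0.3171], E[r] = -0.8293, γ^t·E[r] = -0.199126, running G = -2.193150
t=5: π = [0.2683, 0.4146, 0.3171], E[r] = -0.8293, γ^t·E[r] = -0.139383, running G = -2.332533
t=6: π = [0.2683, 0.4146, 0.3171], E[r] = -0.8293, γ^t·E[r] = -0.097561, running G = -2.430094
t=7: π = [0.2683, 0.4146, 0.3171], E[r] = -0.8293, γ^t·E[r] = -0.068294, running G = -2.498388
t=8: π = [0.2683, 0.4146, 0.3171], E[r] = -0.8293, γ^t·E[r] = -0.047806, running G = -2.546194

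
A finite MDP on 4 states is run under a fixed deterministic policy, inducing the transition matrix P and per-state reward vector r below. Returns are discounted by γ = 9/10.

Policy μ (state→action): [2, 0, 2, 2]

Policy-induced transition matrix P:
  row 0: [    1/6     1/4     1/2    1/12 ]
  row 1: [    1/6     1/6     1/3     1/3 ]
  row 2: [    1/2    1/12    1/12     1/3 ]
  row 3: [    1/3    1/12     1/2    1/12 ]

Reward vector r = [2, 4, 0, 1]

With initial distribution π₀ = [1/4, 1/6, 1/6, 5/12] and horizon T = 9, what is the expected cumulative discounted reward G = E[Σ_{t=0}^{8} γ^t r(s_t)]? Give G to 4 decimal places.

t=0: π = [0.2500, 0.1667, 0.1667, 0.4167], E[r] = 1.5833, γ^t·E[r] = 1.583333, running G = 1.583333
t=1: π = [0.2917, 0.1389, 0.4028, 0.1667], E[r] = 1.3056, γ^t·E[r] = 1.175000, running G = 2.758333
t=2: π = [0.3287, 0.1435, 0.3090, 0.2188], E[r] = 1.4502, γ^t·E[r] = 1.174688, running G = 3.933021
t=3: π = [0.3061, 0.1501, 0.3473, 0.1965], E[r] = 1.4090, γ^t·E[r] = 1.027195, running G = 4.960216
t=4: π = [0.3152, 0.1469, 0.3303, 0.2077], E[r] = 1.4255, γ^t·E[r] = 0.935271, running G = 5.895487
t=5: π = [0.3114, 0.1481, 0.3379, 0.2026], E[r] = 1.4178, γ^t·E[r] = 0.837178, running G = 6.732665
t=6: π = [0.3131, 0.1476, 0.3345, 0.2048], E[r] = 1.4213, γ^t·E[r] = 0.755318, running G = 7.487982
t=7: π = [0.3123, 0.1478, 0.3360, 0.2039], E[r] = 1.4197, γ^t·E[r] = 0.679048, running G = 8.167030
t=8: π = [0.3126, 0.1477, 0.3354, 0.2043], E[r] = 1.4204, γ^t·E[r] = 0.611437, running G = 8.778467

G = 8.7785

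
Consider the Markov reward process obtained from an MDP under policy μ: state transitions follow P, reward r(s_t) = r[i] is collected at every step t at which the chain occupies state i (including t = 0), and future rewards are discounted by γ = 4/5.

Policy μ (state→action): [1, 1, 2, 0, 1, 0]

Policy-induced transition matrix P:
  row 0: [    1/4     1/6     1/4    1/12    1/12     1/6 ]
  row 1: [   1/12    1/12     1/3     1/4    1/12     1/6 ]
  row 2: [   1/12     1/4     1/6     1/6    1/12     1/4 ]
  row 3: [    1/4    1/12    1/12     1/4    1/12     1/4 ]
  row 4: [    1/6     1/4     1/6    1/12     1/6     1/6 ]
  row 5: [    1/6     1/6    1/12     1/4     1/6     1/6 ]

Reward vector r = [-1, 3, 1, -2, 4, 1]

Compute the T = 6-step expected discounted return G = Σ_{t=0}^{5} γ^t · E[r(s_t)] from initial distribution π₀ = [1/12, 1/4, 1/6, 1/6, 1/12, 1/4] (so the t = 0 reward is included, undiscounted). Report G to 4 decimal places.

t=0: π = [0.0833, 0.2500, 0.1667, 0.1667, 0.0833, 0.2500], E[r] = 1.0833, γ^t·E[r] = 1.083333, running G = 1.083333
t=1: π = [0.1528, 0.1528, 0.1806, 0.2083, 0.1111, 0.1944], E[r] = 0.7083, γ^t·E[r] = 0.566667, running G = 1.650000
t=2: π = [0.1690, 0.1609, 0.1713, 0.1910, 0.1088, 0.1991], E[r] = 0.7373, γ^t·E[r] = 0.471852, running G = 2.121852
t=3: π = [0.1690, 0.1607, 0.1751, 0.1894, 0.1090, 0.1969], E[r] = 0.7421, γ^t·E[r] = 0.379951, running G = 2.501802
t=4: π = [0.1686, 0.1612, 0.1753, 0.1891, 0.1088, 0.1970], E[r] = 0.7444, γ^t·E[r] = 0.304915, running G = 2.806718
t=5: π = [0.1684, 0.1612, 0.1754, 0.1892, 0.1088, 0.1970], E[r] = 0.7445, γ^t·E[r] = 0.243942, running G = 3.050659

G = 3.0507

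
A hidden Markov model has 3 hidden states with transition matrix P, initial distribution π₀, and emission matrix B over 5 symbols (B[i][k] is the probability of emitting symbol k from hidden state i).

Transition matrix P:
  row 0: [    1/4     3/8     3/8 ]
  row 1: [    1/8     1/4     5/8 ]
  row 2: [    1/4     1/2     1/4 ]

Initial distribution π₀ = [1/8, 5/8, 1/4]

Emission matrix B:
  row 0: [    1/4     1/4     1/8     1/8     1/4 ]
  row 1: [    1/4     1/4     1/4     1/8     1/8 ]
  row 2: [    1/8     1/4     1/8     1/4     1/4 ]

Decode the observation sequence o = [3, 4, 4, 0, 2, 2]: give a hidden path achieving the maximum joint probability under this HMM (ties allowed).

t=0: δ = [1.562e-02, 7.812e-02, 6.250e-02]  (obs o_0=3)
t=1: δ = [3.906e-03, 3.906e-03, 1.221e-02]  ψ = [2, 2, 1]  (obs o_1=4)
t=2: δ = [7.629e-04, 7.629e-04, 7.629e-04]  ψ = [2, 2, 2]  (obs o_2=4)
t=3: δ = [4.768e-05, 9.537e-05, 5.960e-05]  ψ = [0, 2, 1]  (obs o_3=0)
t=4: δ = [1.863e-06, 7.451e-06, 7.451e-06]  ψ = [2, 2, 1]  (obs o_4=2)
t=5: δ = [2.328e-07, 9.313e-07, 5.821e-07]  ψ = [2, 2, 1]  (obs o_5=2)
backtrack: best end state = 1; path = [1, 2, 2, 1, 2, 1]

path = [1, 2, 2, 1, 2, 1]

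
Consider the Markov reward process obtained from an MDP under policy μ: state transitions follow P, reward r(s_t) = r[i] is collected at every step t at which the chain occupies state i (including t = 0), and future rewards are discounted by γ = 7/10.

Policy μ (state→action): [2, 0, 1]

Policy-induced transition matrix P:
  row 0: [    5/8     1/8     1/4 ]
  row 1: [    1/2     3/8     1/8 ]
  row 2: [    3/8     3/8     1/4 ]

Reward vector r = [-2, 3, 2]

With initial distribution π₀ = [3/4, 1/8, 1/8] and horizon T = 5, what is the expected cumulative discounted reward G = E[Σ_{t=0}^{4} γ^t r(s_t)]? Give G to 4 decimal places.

t=0: π = [0.7500, 0.1250, 0.1250], E[r] = -0.8750, γ^t·E[r] = -0.875000, running G = -0.875000
t=1: π = [0.5781, 0.1875, 0.2344], E[r] = -0.1250, γ^t·E[r] = -0.087500, running G = -0.962500
t=2: π = [0.5430, 0.2305, 0.2266], E[r] = 0.0586, γ^t·E[r] = 0.028711, running G = -0.933789
t=3: π = [0.5396, 0.2393, 0.2212], E[r] = 0.0811, γ^t·E[r] = 0.027802, running G = -0.905987
t=4: π = [0.5398, 0.2401, 0.2201], E[r] = 0.0809, γ^t·E[r] = 0.019432, running G = -0.886555

G = -0.8866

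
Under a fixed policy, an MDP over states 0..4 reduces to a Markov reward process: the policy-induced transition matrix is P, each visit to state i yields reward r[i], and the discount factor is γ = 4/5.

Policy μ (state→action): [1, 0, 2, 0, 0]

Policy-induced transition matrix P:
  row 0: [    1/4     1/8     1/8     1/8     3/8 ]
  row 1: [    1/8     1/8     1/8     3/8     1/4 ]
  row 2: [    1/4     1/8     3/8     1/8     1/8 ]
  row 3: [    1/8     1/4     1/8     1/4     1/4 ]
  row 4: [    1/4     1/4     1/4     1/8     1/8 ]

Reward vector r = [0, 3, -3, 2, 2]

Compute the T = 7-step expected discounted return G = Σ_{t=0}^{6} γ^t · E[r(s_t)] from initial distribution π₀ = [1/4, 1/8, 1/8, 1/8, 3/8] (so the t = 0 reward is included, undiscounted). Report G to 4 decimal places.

G = 3.2005

t=0: π = [0.2500, 0.1250, 0.1250, 0.1250, 0.3750], E[r] = 1.0000, γ^t·E[r] = 1.000000, running G = 1.000000
t=1: π = [0.2188, 0.1875, 0.2031, 0.1719, 0.2188], E[r] = 0.7344, γ^t·E[r] = 0.587500, running G = 1.587500
t=2: π = [0.2051, 0.1738, 0.2031, 0.1934, 0.2246], E[r] = 0.7480, γ^t·E[r] = 0.478750, running G = 2.066250
t=3: π = [0.2041, 0.1772, 0.2039, 0.1926, 0.2222], E[r] = 0.7498, γ^t·E[r] = 0.383875, running G = 2.450125
t=4: π = [0.2038, 0.1768, 0.2037, 0.1934, 0.2223], E[r] = 0.7506, γ^t·E[r] = 0.307463, running G = 2.757588
t=5: π = [0.2037, 0.1770, 0.2037, 0.1934, 0.2222], E[r] = 0.7509, γ^t·E[r] = 0.246066, running G = 3.003654
t=6: π = [0.2037, 0.1770, 0.2037, 0.1934, 0.2222], E[r] = 0.7510, γ^t·E[r] = 0.196871, running G = 3.200525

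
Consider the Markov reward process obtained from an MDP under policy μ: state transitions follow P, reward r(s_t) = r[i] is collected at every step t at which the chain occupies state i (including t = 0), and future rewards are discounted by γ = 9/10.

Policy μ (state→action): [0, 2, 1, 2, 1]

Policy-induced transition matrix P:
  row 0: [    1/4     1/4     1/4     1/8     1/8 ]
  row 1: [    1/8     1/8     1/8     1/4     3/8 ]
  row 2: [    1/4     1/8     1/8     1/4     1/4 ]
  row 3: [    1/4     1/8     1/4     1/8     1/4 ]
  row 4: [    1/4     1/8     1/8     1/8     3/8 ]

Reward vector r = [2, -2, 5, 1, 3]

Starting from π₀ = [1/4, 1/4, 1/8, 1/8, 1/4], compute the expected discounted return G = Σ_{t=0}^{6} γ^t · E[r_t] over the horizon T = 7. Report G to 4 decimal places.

G = 9.9962

t=0: π = [0.2500, 0.2500, 0.1250, 0.1250, 0.2500], E[r] = 1.5000, γ^t·E[r] = 1.500000, running G = 1.500000
t=1: π = [0.2188, 0.1563, 0.1719, 0.1719, 0.2813], E[r] = 2.0000, γ^t·E[r] = 1.800000, running G = 3.300000
t=2: π = [0.2305, 0.1523, 0.1738, 0.1660, 0.2773], E[r] = 2.0234, γ^t·E[r] = 1.638984, running G = 4.938984
t=3: π = [0.2310, 0.1538, 0.1746, 0.1658, 0.2749], E[r] = 2.0176, γ^t·E[r] = 1.470814, running G = 6.409799
t=4: π = [0.2308, 0.1539, 0.1746, 0.1660, 0.2747], E[r] = 2.0170, γ^t·E[r] = 1.323333, running G = 7.733131
t=5: π = [0.2308, 0.1538, 0.1746, 0.1661, 0.2747], E[r] = 2.0171, γ^t·E[r] = 1.191071, running G = 8.924203
t=6: π = [0.2308, 0.1538, 0.1746, 0.1661, 0.2747], E[r] = 2.0171, γ^t·E[r] = 1.071967, running G = 9.996170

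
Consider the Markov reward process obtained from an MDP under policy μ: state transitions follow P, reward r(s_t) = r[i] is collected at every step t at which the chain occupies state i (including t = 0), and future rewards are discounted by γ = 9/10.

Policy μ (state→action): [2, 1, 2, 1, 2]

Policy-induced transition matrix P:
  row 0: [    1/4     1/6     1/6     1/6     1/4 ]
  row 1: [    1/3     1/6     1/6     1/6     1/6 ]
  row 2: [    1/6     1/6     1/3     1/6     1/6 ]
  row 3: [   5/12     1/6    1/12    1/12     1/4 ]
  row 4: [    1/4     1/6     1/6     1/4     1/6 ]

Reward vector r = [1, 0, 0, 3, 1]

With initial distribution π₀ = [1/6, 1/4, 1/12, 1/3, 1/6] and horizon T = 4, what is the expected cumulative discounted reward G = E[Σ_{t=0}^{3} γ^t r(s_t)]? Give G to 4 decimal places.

G = 3.7498

t=0: π = [0.1667, 0.2500, 0.0833, 0.3333, 0.1667], E[r] = 1.3333, γ^t·E[r] = 1.333333, running G = 1.333333
t=1: π = [0.3194, 0.1667, 0.1528, 0.1528, 0.2083], E[r] = 0.9861, γ^t·E[r] = 0.887500, running G = 2.220833
t=2: π = [0.2766, 0.1667, 0.1794, 0.1713, 0.2060], E[r] = 0.9965, γ^t·E[r] = 0.807188, running G = 3.028021
t=3: π = [0.2775, 0.1667, 0.1823, 0.1696, 0.2040], E[r] = 0.9902, γ^t·E[r] = 0.721828, running G = 3.749849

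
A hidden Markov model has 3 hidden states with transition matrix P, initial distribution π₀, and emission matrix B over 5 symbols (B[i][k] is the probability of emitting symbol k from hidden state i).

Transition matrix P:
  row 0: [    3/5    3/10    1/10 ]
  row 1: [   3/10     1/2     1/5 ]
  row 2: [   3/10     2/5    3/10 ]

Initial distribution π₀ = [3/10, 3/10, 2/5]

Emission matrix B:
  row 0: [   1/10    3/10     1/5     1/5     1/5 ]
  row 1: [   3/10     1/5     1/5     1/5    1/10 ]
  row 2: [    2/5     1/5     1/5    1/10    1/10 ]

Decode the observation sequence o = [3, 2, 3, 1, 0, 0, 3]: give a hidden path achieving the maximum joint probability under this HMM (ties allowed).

t=0: δ = [6.000e-02, 6.000e-02, 4.000e-02]  (obs o_0=3)
t=1: δ = [7.200e-03, 6.000e-03, 2.400e-03]  ψ = [0, 1, 1]  (obs o_1=2)
t=2: δ = [8.640e-04, 6.000e-04, 1.200e-04]  ψ = [0, 1, 1]  (obs o_2=3)
t=3: δ = [1.555e-04, 6.000e-05, 2.400e-05]  ψ = [0, 1, 1]  (obs o_3=1)
t=4: δ = [9.331e-06, 1.400e-05, 6.221e-06]  ψ = [0, 0, 0]  (obs o_4=0)
t=5: δ = [5.599e-07, 2.100e-06, 1.120e-06]  ψ = [0, 1, 1]  (obs o_5=0)
t=6: δ = [1.260e-07, 2.100e-07, 4.199e-08]  ψ = [1, 1, 1]  (obs o_6=3)
backtrack: best end state = 1; path = [0, 0, 0, 0, 1, 1, 1]

path = [0, 0, 0, 0, 1, 1, 1]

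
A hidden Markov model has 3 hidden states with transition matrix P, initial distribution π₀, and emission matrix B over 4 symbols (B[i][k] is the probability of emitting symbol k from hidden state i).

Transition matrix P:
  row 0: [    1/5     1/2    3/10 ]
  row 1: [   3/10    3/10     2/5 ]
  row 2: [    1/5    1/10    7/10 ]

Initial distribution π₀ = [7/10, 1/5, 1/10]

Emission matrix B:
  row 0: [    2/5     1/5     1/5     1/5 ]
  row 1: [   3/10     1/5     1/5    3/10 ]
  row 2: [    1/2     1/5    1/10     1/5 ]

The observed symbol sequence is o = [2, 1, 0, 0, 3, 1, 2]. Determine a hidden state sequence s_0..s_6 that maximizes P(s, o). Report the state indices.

t=0: δ = [1.400e-01, 4.000e-02, 1.000e-02]  (obs o_0=2)
t=1: δ = [5.600e-03, 1.400e-02, 8.400e-03]  ψ = [0, 0, 0]  (obs o_1=1)
t=2: δ = [1.680e-03, 1.260e-03, 2.940e-03]  ψ = [1, 1, 2]  (obs o_2=0)
t=3: δ = [2.352e-04, 2.520e-04, 1.029e-03]  ψ = [2, 0, 2]  (obs o_3=0)
t=4: δ = [4.116e-05, 3.528e-05, 1.441e-04]  ψ = [2, 0, 2]  (obs o_4=3)
t=5: δ = [5.762e-06, 4.116e-06, 2.017e-05]  ψ = [2, 0, 2]  (obs o_5=1)
t=6: δ = [8.067e-07, 5.762e-07, 1.412e-06]  ψ = [2, 0, 2]  (obs o_6=2)
backtrack: best end state = 2; path = [0, 2, 2, 2, 2, 2, 2]

path = [0, 2, 2, 2, 2, 2, 2]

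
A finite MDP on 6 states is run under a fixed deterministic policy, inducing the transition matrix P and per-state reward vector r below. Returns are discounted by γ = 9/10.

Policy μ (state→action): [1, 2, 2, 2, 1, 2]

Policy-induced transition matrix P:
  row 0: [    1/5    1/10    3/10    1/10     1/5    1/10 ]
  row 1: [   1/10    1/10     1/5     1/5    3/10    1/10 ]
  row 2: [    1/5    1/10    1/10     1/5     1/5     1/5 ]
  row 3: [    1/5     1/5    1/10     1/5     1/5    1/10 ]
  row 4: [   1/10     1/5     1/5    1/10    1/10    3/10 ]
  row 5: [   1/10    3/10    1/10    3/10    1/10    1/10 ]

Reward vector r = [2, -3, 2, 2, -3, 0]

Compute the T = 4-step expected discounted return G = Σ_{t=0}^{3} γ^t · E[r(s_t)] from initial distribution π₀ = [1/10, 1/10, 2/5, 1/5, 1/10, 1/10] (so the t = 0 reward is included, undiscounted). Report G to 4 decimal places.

G = 0.6970

t=0: π = [0.1000, 0.1000, 0.4000, 0.2000, 0.1000, 0.1000], E[r] = 0.8000, γ^t·E[r] = 0.800000, running G = 0.800000
t=1: π = [0.1700, 0.1500, 0.1400, 0.1900, 0.1900, 0.1600], E[r] = -0.0200, γ^t·E[r] = -0.018000, running G = 0.782000
t=2: π = [0.1500, 0.1700, 0.1680, 0.1800, 0.1800, 0.1520], E[r] = -0.0540, γ^t·E[r] = -0.043740, running G = 0.738260
t=3: π = [0.1498, 0.1664, 0.1650, 0.1822, 0.1838, 0.1528], E[r] = -0.0566, γ^t·E[r] = -0.041261, running G = 0.696999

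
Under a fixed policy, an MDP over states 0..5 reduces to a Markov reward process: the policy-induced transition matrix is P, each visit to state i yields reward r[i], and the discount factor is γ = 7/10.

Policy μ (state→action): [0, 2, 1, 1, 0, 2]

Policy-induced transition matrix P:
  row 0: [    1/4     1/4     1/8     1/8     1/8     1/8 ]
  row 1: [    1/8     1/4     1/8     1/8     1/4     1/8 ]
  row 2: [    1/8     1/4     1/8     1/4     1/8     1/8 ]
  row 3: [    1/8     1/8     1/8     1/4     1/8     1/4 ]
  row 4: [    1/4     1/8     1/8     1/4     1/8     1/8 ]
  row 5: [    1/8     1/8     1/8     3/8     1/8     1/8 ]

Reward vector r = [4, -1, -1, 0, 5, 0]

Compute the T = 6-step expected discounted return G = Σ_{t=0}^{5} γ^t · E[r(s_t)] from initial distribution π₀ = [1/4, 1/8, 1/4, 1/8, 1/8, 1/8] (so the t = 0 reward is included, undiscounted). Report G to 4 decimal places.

G = 3.3483

t=0: π = [0.2500, 0.1250, 0.2500, 0.1250, 0.1250, 0.1250], E[r] = 1.2500, γ^t·E[r] = 1.250000, running G = 1.250000
t=1: π = [0.1719, 0.2031, 0.1250, 0.2188, 0.1406, 0.1406], E[r] = 1.0625, γ^t·E[r] = 0.743750, running G = 1.993750
t=2: π = [0.1641, 0.1875, 0.1250, 0.2207, 0.1504, 0.1523], E[r] = 1.0957, γ^t·E[r] = 0.536895, running G = 2.530645
t=3: π = [0.1643, 0.1846, 0.1250, 0.2251, 0.1484, 0.1526], E[r] = 1.0898, γ^t·E[r] = 0.373816, running G = 2.904461
t=4: π = [0.1641, 0.1842, 0.1250, 0.2255, 0.1481, 0.1531], E[r] = 1.0875, γ^t·E[r] = 0.261107, running G = 3.165568
t=5: π = [0.1640, 0.1842, 0.1250, 0.2256, 0.1480, 0.1532], E[r] = 1.0871, γ^t·E[r] = 0.182703, running G = 3.348271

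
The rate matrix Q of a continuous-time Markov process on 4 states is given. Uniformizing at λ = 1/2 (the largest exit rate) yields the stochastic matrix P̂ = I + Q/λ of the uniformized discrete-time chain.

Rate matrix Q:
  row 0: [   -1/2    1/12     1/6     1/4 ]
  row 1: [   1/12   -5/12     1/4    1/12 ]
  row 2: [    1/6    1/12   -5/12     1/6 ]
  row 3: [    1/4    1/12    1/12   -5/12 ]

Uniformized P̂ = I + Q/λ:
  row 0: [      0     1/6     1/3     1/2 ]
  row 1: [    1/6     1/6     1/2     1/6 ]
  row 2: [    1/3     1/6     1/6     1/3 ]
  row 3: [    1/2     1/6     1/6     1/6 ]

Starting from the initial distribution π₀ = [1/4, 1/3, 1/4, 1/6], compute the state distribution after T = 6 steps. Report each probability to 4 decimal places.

t=0: π = [0.2500, 0.3333, 0.2500, 0.1667]
t=1: π = [0.2222, 0.1667, 0.3194, 0.2917]
t=2: π = [0.2801, 0.1667, 0.2593, 0.2940]
t=3: π = [0.2612, 0.1667, 0.2689, 0.3032]
t=4: π = [0.2690, 0.1667, 0.2658, 0.2985]
t=5: π = [0.2656, 0.1667, 0.2671, 0.3006]
t=6: π = [0.2671, 0.1667, 0.2665, 0.2997]

π = [0.2671, 0.1667, 0.2665, 0.2997]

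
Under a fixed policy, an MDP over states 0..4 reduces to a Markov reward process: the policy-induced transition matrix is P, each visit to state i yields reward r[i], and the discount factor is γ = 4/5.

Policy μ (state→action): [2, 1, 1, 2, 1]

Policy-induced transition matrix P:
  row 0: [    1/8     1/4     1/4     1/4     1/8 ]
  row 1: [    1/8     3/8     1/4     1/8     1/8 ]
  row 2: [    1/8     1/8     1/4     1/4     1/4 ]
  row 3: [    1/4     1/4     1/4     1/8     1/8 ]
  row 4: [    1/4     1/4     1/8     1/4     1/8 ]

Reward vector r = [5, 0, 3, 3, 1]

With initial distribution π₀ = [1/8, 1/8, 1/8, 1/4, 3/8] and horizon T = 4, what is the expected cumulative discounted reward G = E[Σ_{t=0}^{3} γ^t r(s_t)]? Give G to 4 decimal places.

G = 6.6380

t=0: π = [0.1250, 0.1250, 0.1250, 0.2500, 0.3750], E[r] = 2.1250, γ^t·E[r] = 2.125000, running G = 2.125000
t=1: π = [0.2031, 0.2500, 0.2031, 0.2031, 0.1406], E[r] = 2.3750, γ^t·E[r] = 1.900000, running G = 4.025000
t=2: π = [0.1680, 0.2559, 0.2324, 0.1934, 0.1504], E[r] = 2.2676, γ^t·E[r] = 1.451250, running G = 5.476250
t=3: π = [0.1680, 0.2529, 0.2312, 0.1938, 0.1541], E[r] = 2.2690, γ^t·E[r] = 1.161750, running G = 6.638000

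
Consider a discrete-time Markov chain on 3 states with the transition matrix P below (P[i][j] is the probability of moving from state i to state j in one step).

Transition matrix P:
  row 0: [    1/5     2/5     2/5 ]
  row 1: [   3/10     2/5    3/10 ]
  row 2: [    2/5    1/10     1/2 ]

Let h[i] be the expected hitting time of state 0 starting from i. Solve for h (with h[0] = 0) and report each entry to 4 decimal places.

h = [0.0000, 2.9630, 2.5926]

First-step conditioning: h[0] = 0; for i ≠ 0, h[i] = 1 + Σ_k P[i][k]·h[k].
  h[1] = 1 + 2/5·h[1] + 3/10·h[2]
  h[2] = 1 + 1/10·h[1] + 1/2·h[2]
Solving the 2×2 linear system over states ≠ 0 gives exactly h = [0, 80/27, 70/27] (h[0] = 0 is the target).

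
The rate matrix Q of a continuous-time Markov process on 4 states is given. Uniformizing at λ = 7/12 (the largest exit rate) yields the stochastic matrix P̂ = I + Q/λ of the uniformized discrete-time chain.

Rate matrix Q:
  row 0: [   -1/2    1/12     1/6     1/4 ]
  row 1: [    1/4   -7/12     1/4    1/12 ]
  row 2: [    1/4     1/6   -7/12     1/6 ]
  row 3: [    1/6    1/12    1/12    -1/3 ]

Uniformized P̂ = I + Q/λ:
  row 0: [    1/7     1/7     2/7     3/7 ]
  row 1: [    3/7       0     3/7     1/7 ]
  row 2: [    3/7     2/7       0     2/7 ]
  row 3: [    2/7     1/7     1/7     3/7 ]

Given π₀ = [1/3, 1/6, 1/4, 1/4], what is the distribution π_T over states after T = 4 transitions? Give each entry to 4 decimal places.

π = [0.2936, 0.1498, 0.1993, 0.3572]

t=0: π = [0.3333, 0.1667, 0.2500, 0.2500]
t=1: π = [0.2976, 0.1548, 0.2024, 0.3452]
t=2: π = [0.2942, 0.1497, 0.2007, 0.3554]
t=3: π = [0.2937, 0.1501, 0.1990, 0.3571]
t=4: π = [0.2936, 0.1498, 0.1993, 0.3572]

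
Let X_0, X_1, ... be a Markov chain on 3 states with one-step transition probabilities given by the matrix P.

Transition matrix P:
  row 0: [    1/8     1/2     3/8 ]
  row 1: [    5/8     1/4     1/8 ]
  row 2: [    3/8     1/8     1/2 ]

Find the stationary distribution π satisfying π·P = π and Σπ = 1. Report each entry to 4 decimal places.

Balance equations π_j = Σ_i π_i·P[i][j]:
  π_0 = 1/8·π_0 + 5/8·π_1 + 3/8·π_2
  π_1 = 1/2·π_0 + 1/4·π_1 + 1/8·π_2
  normalize: π_0 + π_1 + π_2 = 1
Solving the linear system gives exactly π = [23/64, 19/64, 11/32].

π = [0.3594, 0.2969, 0.3438]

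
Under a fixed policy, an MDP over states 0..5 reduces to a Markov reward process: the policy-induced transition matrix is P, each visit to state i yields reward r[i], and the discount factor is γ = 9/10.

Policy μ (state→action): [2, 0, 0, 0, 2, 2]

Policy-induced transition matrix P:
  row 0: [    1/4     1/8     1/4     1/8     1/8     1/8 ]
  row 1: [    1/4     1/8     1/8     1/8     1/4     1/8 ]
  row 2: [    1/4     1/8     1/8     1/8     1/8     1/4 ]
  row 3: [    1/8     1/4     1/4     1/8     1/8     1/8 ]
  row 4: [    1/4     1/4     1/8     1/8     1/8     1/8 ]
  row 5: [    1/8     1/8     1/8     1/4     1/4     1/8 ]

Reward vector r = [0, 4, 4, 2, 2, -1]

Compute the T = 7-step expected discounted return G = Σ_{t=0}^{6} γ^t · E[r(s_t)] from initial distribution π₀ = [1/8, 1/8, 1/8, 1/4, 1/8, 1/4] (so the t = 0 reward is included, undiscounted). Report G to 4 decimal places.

G = 9.1740

t=0: π = [0.1250, 0.1250, 0.1250, 0.2500, 0.1250, 0.2500], E[r] = 1.5000, γ^t·E[r] = 1.500000, running G = 1.500000
t=1: π = [0.1875, 0.1719, 0.1719, 0.1563, 0.1719, 0.1406], E[r] = 1.8906, γ^t·E[r] = 1.701563, running G = 3.201563
t=2: π = [0.2129, 0.1660, 0.1680, 0.1426, 0.1641, 0.1465], E[r] = 1.8027, γ^t·E[r] = 1.460215, running G = 4.661777
t=3: π = [0.2139, 0.1633, 0.1694, 0.1433, 0.1641, 0.1460], E[r] = 1.7998, γ^t·E[r] = 1.312058, running G = 5.973835
t=4: π = [0.2138, 0.1634, 0.1696, 0.1432, 0.1637, 0.1462], E[r] = 1.7999, γ^t·E[r] = 1.180932, running G = 7.154767
t=5: π = [0.2138, 0.1634, 0.1696, 0.1433, 0.1637, 0.1462], E[r] = 1.7997, γ^t·E[r] = 1.062728, running G = 8.217495
t=6: π = [0.2138, 0.1634, 0.1696, 0.1433, 0.1637, 0.1462], E[r] = 1.7998, γ^t·E[r] = 0.956473, running G = 9.173968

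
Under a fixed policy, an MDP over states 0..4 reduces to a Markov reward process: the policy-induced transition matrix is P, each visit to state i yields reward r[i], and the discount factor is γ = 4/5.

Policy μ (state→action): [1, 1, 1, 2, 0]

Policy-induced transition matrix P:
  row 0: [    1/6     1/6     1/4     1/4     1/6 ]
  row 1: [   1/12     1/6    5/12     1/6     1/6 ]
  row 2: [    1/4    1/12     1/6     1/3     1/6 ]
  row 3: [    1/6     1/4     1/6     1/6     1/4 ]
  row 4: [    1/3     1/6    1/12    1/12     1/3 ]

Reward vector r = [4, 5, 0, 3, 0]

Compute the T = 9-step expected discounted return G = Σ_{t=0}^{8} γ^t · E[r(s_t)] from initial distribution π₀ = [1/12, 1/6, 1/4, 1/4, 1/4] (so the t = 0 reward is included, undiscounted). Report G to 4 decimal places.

G = 9.4469

t=0: π = [0.0833, 0.1667, 0.2500, 0.2500, 0.2500], E[r] = 1.9167, γ^t·E[r] = 1.916667, running G = 1.916667
t=1: π = [0.2153, 0.1667, 0.1944, 0.1944, 0.2292], E[r] = 2.2778, γ^t·E[r] = 1.822222, running G = 3.738889
t=2: π = [0.2072, 0.1667, 0.2072, 0.1979, 0.2211], E[r] = 2.2558, γ^t·E[r] = 1.443704, running G = 5.182593
t=3: π = [0.2069, 0.1659, 0.2072, 0.2000, 0.2200], E[r] = 2.2571, γ^t·E[r] = 1.155654, running G = 6.338247
t=4: π = [0.2068, 0.1661, 0.2070, 0.2001, 0.2200], E[r] = 2.2578, γ^t·E[r] = 0.924780, running G = 7.263027
t=5: π = [0.2067, 0.1661, 0.2071, 0.2001, 0.2200], E[r] = 2.2577, γ^t·E[r] = 0.739787, running G = 8.002814
t=6: π = [0.2068, 0.1661, 0.2071, 0.2001, 0.2200], E[r] = 2.2576, γ^t·E[r] = 0.591827, running G = 8.594642
t=7: π = [0.2068, 0.1661, 0.2071, 0.2001, 0.2200], E[r] = 2.2576, γ^t·E[r] = 0.473463, running G = 9.068104
t=8: π = [0.2068, 0.1661, 0.2071, 0.2001, 0.2200], E[r] = 2.2576, γ^t·E[r] = 0.378770, running G = 9.446874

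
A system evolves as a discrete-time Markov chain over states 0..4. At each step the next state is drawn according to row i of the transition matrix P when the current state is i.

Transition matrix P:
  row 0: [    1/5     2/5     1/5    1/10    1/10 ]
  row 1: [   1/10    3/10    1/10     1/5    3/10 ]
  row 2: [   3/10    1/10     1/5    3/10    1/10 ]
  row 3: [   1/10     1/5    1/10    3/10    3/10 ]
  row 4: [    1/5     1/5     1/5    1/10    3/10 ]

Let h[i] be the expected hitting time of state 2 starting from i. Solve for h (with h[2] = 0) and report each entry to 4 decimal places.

h = [6.4615, 7.0769, 0.0000, 7.0769, 6.3077]

First-step conditioning: h[2] = 0; for i ≠ 2, h[i] = 1 + Σ_k P[i][k]·h[k].
  h[0] = 1 + 1/5·h[0] + 2/5·h[1] + 1/10·h[3] + 1/10·h[4]
  h[1] = 1 + 1/10·h[0] + 3/10·h[1] + 1/5·h[3] + 3/10·h[4]
  h[3] = 1 + 1/10·h[0] + 1/5·h[1] + 3/10·h[3] + 3/10·h[4]
  h[4] = 1 + 1/5·h[0] + 1/5·h[1] + 1/10·h[3] + 3/10·h[4]
Solving the 4×4 linear system over states ≠ 2 gives exactly h = [84/13, 92/13, 0, 92/13, 82/13] (h[2] = 0 is the target).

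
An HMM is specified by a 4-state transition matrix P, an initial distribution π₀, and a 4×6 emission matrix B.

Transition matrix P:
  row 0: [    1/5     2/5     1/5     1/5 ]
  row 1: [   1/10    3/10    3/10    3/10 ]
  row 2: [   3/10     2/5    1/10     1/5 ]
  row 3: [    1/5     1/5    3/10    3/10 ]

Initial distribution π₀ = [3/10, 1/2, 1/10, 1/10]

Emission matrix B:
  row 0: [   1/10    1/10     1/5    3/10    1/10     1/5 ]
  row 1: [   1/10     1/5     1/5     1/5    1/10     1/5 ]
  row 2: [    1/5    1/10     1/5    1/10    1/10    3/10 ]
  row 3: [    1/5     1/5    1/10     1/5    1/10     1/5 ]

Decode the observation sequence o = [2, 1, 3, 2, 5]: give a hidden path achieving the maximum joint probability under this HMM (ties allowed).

path = [1, 3, 0, 1, 2]

t=0: δ = [6.000e-02, 1.000e-01, 2.000e-02, 1.000e-02]  (obs o_0=2)
t=1: δ = [1.200e-03, 6.000e-03, 3.000e-03, 6.000e-03]  ψ = [0, 1, 1, 1]  (obs o_1=1)
t=2: δ = [3.600e-04, 3.600e-04, 1.800e-04, 3.600e-04]  ψ = [3, 1, 1, 1]  (obs o_2=3)
t=3: δ = [1.440e-05, 2.880e-05, 2.160e-05, 1.080e-05]  ψ = [0, 0, 1, 1]  (obs o_3=2)
t=4: δ = [1.296e-06, 1.728e-06, 2.592e-06, 1.728e-06]  ψ = [2, 1, 1, 1]  (obs o_4=5)
backtrack: best end state = 2; path = [1, 3, 0, 1, 2]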